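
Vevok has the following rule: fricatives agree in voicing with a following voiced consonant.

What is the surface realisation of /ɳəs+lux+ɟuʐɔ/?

The rule targets /s/ (voiceless alveolar fricative), which sits before the trigger /l/ (voiced).
The voiced alveolar fricative is [z], so /s/ → [z].
The same rule applies at the second boundary: /x/ → [ɣ] next to /ɟ/.

[ɳəzluɣɟuʐɔ]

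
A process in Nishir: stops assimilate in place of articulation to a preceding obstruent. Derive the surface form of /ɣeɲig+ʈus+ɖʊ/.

[ɣeɲigkusdʊ]

/ʈ/ is a voiceless retroflex stop. The preceding trigger /g/ is velar, so /ʈ/ must become velar as well.
A voiceless velar stop is [k], so the surface segment is [k].
At the second juncture, /ɖ/ likewise becomes [d] adjacent to /s/.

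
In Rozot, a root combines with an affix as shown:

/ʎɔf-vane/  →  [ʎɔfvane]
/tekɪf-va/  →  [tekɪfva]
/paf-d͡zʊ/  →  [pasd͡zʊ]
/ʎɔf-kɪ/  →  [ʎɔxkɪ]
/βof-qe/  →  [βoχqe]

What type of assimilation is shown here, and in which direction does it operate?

Underlying /f/ is realised as [s] next to /d͡z/; /d͡z/ itself does not change.
The change labiodental → alveolar matches the place of the following /d͡z/, identifying this as place assimilation.
Manner and voice are unchanged, so the assimilation is partial, not total.
The same holds elsewhere in the data: /f/ → [x] before /k/ (labiodental → velar, matching velar); /f/ → [χ] before /q/ (labiodental → uvular, matching uvular) — only place changes, and always toward the following segment.
Nothing changes in [ʎɔfvane], [tekɪfva]: there the adjacent consonants already agree in place (/f/ and /v/ are both labiodental; /f/ and /v/ are both labiodental), so these forms are consistent with the same rule.
Since the segment that changes precedes the conditioning segment, the assimilation is regressive.

regressive place assimilation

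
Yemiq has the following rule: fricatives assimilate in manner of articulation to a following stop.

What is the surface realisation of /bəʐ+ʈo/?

[bəɖʈo]

/ʐ/ is a voiced retroflex fricative. The following trigger /ʈ/ is a stop, so /ʐ/ must become a stop as well.
Changing only its manner to stop gives [ɖ] — the voiced retroflex stop.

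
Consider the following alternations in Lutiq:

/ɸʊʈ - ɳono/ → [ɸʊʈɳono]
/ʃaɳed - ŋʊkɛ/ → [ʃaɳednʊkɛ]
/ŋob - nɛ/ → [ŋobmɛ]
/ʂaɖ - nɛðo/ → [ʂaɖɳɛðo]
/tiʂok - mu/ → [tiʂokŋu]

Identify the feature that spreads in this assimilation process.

place

Underlying /ŋ/ is realised as [n] next to /d/; /d/ itself does not change.
The change velar → alveolar matches the place of the preceding /d/, identifying this as place assimilation.
The other alternating forms pattern the same way: /n/ → [m] after /b/ (alveolar → bilabial, matching bilabial); /n/ → [ɳ] after /ɖ/ (alveolar → retroflex, matching retroflex); /m/ → [ŋ] after /k/ (bilabial → velar, matching velar) — only place changes, and always toward the preceding segment.
Nothing changes in [ɸʊʈɳono]: there the adjacent consonants already agree in place (/ɳ/ and /ʈ/ are both retroflex), so this form is consistent with the same rule.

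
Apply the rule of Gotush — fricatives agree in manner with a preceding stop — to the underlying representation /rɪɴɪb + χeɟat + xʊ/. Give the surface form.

[rɪɴɪbqeɟatkʊ]

/χ/ is a voiceless uvular fricative. The preceding trigger /b/ is a stop, so /χ/ must become a stop as well.
The voiceless uvular stop is [q], so /χ/ → [q].
The same rule applies at the second boundary: /x/ → [k] next to /t/.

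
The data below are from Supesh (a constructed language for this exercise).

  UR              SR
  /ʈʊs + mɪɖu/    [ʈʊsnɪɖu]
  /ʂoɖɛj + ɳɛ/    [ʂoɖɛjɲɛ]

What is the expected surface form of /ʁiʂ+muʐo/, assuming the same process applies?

The data show progressive place assimilation: /m/ → [n] after /s/; /ɳ/ → [ɲ] after /j/. In each pair only place changes, matching the preceding consonant, while manner and voice stay constant.
/m/ is a voiced bilabial nasal. The preceding trigger /ʂ/ is retroflex, so /m/ must become retroflex as well.
The voiced retroflex nasal is [ɳ], so /m/ → [ɳ].

[ʁiʂɳuʐo]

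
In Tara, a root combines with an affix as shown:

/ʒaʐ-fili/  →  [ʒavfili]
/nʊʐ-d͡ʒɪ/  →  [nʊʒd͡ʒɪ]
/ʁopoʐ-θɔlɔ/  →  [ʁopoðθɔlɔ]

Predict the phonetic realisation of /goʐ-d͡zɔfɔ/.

The data show regressive place assimilation: /ʐ/ → [v] before /f/; /ʐ/ → [ʒ] before /d͡ʒ/; /ʐ/ → [ð] before /θ/. In each pair only place changes, matching the following consonant, while manner and voice stay constant.
/ʐ/ is a voiced retroflex fricative. The following trigger /d͡z/ is alveolar, so /ʐ/ must become alveolar as well.
Changing only its place to alveolar gives [z] — the voiced alveolar fricative.

[gozd͡zɔfɔ]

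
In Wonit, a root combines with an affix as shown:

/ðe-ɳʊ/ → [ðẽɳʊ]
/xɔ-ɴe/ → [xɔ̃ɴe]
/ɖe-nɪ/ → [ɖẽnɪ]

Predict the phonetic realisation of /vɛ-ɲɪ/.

[vɛ̃ɲɪ]

The data show regressive nasality assimilation (vowel nasalisation): /e/ → [ẽ] before /ɳ/; /ɔ/ → [ɔ̃] before /ɴ/; /e/ → [ẽ] before /n/ — a vowel is nasalised by an immediately following nasal consonant.
/ɛ/ sits next to the nasal /ɲ/ and is therefore nasalised to [ɛ̃].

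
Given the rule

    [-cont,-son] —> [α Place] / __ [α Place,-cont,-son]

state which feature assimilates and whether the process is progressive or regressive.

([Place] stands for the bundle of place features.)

regressive place assimilation

The shared variable α links the value of the place features (abbreviated [Place]) on the target to the same value on the neighbouring segment, so place is the feature that assimilates.
The conditioning segment sits to the right of the focus bar, meaning the trigger follows the segment that changes — regressive assimilation.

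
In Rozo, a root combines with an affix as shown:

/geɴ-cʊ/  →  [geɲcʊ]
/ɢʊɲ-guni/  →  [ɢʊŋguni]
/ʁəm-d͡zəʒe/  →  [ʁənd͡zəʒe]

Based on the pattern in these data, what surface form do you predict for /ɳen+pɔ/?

[ɳempɔ]

The data show regressive place assimilation: /ɴ/ → [ɲ] before /c/; /ɲ/ → [ŋ] before /g/; /m/ → [n] before /d͡z/. In each pair only place changes, matching the following consonant, while manner and voice stay constant.
/n/ is a voiced alveolar nasal. The following trigger /p/ is bilabial, so /n/ must become bilabial as well.
The voiced bilabial nasal is [m], so /n/ → [m].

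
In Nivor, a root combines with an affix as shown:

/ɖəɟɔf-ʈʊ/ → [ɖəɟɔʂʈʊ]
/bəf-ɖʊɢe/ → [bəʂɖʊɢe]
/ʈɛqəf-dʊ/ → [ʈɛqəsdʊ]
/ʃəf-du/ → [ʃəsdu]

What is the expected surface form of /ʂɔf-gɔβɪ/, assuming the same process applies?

The data show regressive place assimilation: /f/ → [ʂ] before /ʈ/; /f/ → [ʂ] before /ɖ/; /f/ → [s] before /d/. In each pair only place changes, matching the following consonant, while manner and voice stay constant.
/f/ is a voiceless labiodental fricative. The following trigger /g/ is velar, so /f/ must become velar as well.
The voiceless velar fricative is [x], so /f/ → [x].

[ʂɔxgɔβɪ]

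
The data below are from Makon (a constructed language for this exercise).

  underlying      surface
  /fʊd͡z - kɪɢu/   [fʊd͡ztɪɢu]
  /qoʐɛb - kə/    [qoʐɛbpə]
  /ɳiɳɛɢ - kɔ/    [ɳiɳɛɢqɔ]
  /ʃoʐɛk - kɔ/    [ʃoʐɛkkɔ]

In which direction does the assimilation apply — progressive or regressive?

progressive

Underlying /k/ is realised as [t] next to /d͡z/; /d͡z/ itself does not change.
The change velar → alveolar matches the place of the preceding /d͡z/, identifying this as place assimilation.
The other alternating forms pattern the same way: /k/ → [p] after /b/ (velar → bilabial, matching bilabial); /k/ → [q] after /ɢ/ (velar → uvular, matching uvular) — only place changes, and always toward the preceding segment.
No alternation appears in [ʃoʐɛkkɔ]: there the adjacent consonants already agree in place (/k/ and /k/ are both velar), so this form is consistent with the same rule.
Since the segment that changes follows the conditioning segment, the assimilation is progressive.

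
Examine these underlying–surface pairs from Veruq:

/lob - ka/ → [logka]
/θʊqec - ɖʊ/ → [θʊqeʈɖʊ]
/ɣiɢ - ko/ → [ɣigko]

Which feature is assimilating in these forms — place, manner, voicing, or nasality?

place

Underlying /b/ is realised as [g] next to /k/; /k/ itself does not change.
/b/ is bilabial while /k/ is velar; the output [g] is velar, matching the trigger — so the feature that spreads is place.
The same holds elsewhere in the data: /c/ → [ʈ] before /ɖ/ (palatal → retroflex, matching retroflex); /ɢ/ → [g] before /k/ (uvular → velar, matching velar) — only place changes, and always toward the following segment.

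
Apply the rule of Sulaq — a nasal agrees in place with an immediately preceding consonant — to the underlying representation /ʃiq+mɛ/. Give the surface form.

[ʃiqɴɛ]

/m/ is a voiced bilabial nasal. The preceding trigger /q/ is uvular, so /m/ must become uvular as well.
Changing only its place to uvular gives [ɴ] — the voiced uvular nasal.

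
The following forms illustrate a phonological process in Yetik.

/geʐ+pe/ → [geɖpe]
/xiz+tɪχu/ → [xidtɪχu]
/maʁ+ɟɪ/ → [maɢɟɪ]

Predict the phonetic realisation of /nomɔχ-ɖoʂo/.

[nomɔqɖoʂo]

The data show regressive manner assimilation: /ʐ/ → [ɖ] before /p/; /z/ → [d] before /t/; /ʁ/ → [ɢ] before /ɟ/. In each pair only manner changes, matching the following consonant, while place and voice stay constant.
The rule targets /χ/ (voiceless uvular fricative), which sits before the trigger /ɖ/ (stop).
A voiceless uvular stop is [q], so the surface segment is [q].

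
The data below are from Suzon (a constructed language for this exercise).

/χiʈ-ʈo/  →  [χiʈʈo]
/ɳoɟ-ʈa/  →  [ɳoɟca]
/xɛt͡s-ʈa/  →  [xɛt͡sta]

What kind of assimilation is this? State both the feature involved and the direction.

The segment that alternates is /ʈ/, which surfaces as [c] when adjacent to /ɟ/.
/ʈ/ is retroflex while /ɟ/ is palatal; the output [c] is palatal, matching the trigger — so the feature that spreads is place.
Manner and voice are unchanged, so the assimilation is partial, not total.
The other alternating form patterns the same way: /ʈ/ → [t] after /t͡s/ (retroflex → alveolar, matching alveolar) — only place changes, and always toward the preceding segment.
Nothing changes in [χiʈʈo]: there the adjacent consonants already agree in place (/ʈ/ and /ʈ/ are both retroflex), so this form is consistent with the same rule.
Since the segment that changes follows the conditioning segment, the assimilation is progressive.

progressive place assimilation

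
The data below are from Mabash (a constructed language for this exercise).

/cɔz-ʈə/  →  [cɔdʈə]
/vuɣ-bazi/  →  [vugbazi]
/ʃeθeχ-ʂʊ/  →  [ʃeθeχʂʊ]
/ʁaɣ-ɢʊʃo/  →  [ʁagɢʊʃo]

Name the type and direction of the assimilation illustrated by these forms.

The segment that alternates is /z/, which surfaces as [d] when adjacent to /ʈ/.
The change fricative → stop matches the manner of the following /ʈ/, identifying this as manner assimilation.
Place and voice are unchanged, so the assimilation is partial, not total.
Checking the remaining alternations: /ɣ/ → [g] before /b/ (fricative → stop, matching a stop); /ɣ/ → [g] before /ɢ/ (fricative → stop, matching a stop) — only manner changes, and always toward the following segment.
No alternation appears in [ʃeθeχʂʊ]: there the adjacent consonants already agree in manner (/χ/ and /ʂ/ are both fricatives), so this form is consistent with the same rule.
The trigger is the following segment, so the direction is regressive (anticipatory).

regressive manner assimilation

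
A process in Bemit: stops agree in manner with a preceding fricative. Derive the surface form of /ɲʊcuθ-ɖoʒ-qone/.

The rule targets /ɖ/ (voiced retroflex stop), which sits after the trigger /θ/ (fricative).
A voiced retroflex fricative is [ʐ], so the surface segment is [ʐ].
At the second juncture, /q/ likewise becomes [χ] adjacent to /ʒ/.

[ɲʊcuθʐoʒχone]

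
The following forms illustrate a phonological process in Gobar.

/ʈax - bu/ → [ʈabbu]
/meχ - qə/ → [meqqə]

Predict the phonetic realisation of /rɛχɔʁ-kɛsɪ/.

[rɛχɔkkɛsɪ]

The data show regressive total assimilation (/x/ → [b] before /b/; /χ/ → [q] before /q/): in every case the target segment becomes identical to its following neighbour, copying more than a single feature.
/ʁ/ is the segment targeted by the rule; it sits immediately before /k/, so it assimilates completely and surfaces as [k].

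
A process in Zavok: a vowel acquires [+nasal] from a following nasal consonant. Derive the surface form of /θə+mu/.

/ə/ sits next to the nasal /m/ and is therefore nasalised to [ə̃].

[θə̃mu]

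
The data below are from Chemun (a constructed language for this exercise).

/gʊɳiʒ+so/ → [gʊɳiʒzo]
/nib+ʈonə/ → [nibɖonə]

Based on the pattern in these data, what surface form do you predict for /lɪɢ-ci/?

The data show progressive voicing assimilation: /s/ → [z] after /ʒ/; /ʈ/ → [ɖ] after /b/. In each pair only voicing changes, matching the preceding consonant, while place and manner stay constant.
/c/ is a voiceless palatal stop. The preceding trigger /ɢ/ is voiced, so /c/ must become voiced as well.
Changing only its voicing to voiced gives [ɟ] — the voiced palatal stop.

[lɪɢɟi]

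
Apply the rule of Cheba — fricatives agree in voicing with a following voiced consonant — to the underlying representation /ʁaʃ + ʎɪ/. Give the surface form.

[ʁaʒʎɪ]

The rule targets /ʃ/ (voiceless postalveolar fricative), which sits before the trigger /ʎ/ (voiced).
A voiced postalveolar fricative is [ʒ], so the surface segment is [ʒ].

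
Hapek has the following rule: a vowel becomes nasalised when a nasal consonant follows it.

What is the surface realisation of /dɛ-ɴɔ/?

The vowel /ɛ/ is adjacent to the following nasal /ɴ/, so it acquires [+nasal] and surfaces as [ɛ̃].

[dɛ̃ɴɔ]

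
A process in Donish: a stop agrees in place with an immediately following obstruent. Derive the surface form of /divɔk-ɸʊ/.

The rule targets /k/ (voiceless velar stop), which sits before the trigger /ɸ/ (bilabial).
A voiceless bilabial stop is [p], so the surface segment is [p].

[divɔpɸʊ]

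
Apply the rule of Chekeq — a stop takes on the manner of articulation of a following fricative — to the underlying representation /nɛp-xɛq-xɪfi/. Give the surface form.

The rule targets /p/ (voiceless bilabial stop), which sits before the trigger /x/ (fricative).
The voiceless bilabial fricative is [ɸ], so /p/ → [ɸ].
At the second juncture, /q/ likewise becomes [χ] adjacent to /x/.

[nɛɸxɛχxɪfi]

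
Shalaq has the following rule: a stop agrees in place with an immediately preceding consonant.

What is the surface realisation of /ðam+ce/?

[ðampe]

/c/ is a voiceless palatal stop. The preceding trigger /m/ is bilabial, so /c/ must become bilabial as well.
A voiceless bilabial stop is [p], so the surface segment is [p].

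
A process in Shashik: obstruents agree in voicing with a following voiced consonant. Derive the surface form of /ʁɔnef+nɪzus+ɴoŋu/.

[ʁɔnevnɪzuzɴoŋu]

/f/ is a voiceless labiodental fricative. The following trigger /n/ is voiced, so /f/ must become voiced as well.
The voiced labiodental fricative is [v], so /f/ → [v].
At the second juncture, /s/ likewise becomes [z] adjacent to /ɴ/.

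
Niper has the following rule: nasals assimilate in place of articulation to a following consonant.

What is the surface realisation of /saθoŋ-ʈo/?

The rule targets /ŋ/ (voiced velar nasal), which sits before the trigger /ʈ/ (retroflex).
The voiced retroflex nasal is [ɳ], so /ŋ/ → [ɳ].

[saθoɳʈo]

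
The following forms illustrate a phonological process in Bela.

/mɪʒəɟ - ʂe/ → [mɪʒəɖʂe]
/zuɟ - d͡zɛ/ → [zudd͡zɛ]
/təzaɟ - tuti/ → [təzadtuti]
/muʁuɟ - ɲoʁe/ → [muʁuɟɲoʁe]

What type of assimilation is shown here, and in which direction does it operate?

The segment that alternates is /ɟ/, which surfaces as [ɖ] when adjacent to /ʂ/.
The change palatal → retroflex matches the place of the following /ʂ/, identifying this as place assimilation.
Manner and voice are unchanged, so the assimilation is partial, not total.
Checking the remaining alternations: /ɟ/ → [d] before /d͡z/ (palatal → alveolar, matching alveolar); /ɟ/ → [d] before /t/ (palatal → alveolar, matching alveolar) — only place changes, and always toward the following segment.
Nothing changes in [muʁuɟɲoʁe]: there the adjacent consonants already agree in place (/ɟ/ and /ɲ/ are both palatal), so this form is consistent with the same rule.
Since the segment that changes precedes the conditioning segment, the assimilation is regressive.

regressive place assimilation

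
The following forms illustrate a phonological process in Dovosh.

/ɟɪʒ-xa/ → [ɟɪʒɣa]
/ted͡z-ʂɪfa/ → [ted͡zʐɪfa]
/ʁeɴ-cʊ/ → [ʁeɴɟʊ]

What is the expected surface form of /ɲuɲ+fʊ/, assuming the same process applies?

[ɲuɲvʊ]

The data show progressive voicing assimilation: /x/ → [ɣ] after /ʒ/; /ʂ/ → [ʐ] after /d͡z/; /c/ → [ɟ] after /ɴ/. In each pair only voicing changes, matching the preceding consonant, while place and manner stay constant.
/f/ is a voiceless labiodental fricative. The preceding trigger /ɲ/ is voiced, so /f/ must become voiced as well.
The voiced labiodental fricative is [v], so /f/ → [v].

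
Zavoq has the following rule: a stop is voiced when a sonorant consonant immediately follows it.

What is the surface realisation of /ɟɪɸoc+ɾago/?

/c/ is a voiceless palatal stop. The following trigger /ɾ/ is voiced, so /c/ must become voiced as well.
A voiced palatal stop is [ɟ], so the surface segment is [ɟ].

[ɟɪɸoɟɾago]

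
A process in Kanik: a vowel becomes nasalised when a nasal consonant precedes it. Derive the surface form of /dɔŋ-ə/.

/ə/ sits next to the nasal /ŋ/ and is therefore nasalised to [ə̃].

[dɔŋə̃]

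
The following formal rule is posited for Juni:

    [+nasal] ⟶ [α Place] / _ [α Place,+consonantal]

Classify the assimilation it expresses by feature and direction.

The shared variable α links the value of the place features (abbreviated [Place]) on the target to the same value on the neighbouring segment, so place is the feature that assimilates.
The conditioning segment sits to the right of the focus bar, meaning the trigger follows the segment that changes — regressive assimilation.

regressive place assimilation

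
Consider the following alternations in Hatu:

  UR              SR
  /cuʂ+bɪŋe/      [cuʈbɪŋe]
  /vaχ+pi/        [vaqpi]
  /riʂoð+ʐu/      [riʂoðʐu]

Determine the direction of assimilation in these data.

regressive

The segment that alternates is /ʂ/, which surfaces as [ʈ] when adjacent to /b/.
/ʂ/ is a fricative while /b/ is a stop; the output [ʈ] is a stop, matching the trigger — so the feature that spreads is manner.
The other alternating form patterns the same way: /χ/ → [q] before /p/ (fricative → stop, matching a stop) — only manner changes, and always toward the following segment.
No alternation appears in [riʂoðʐu]: there the adjacent consonants already agree in manner (/ð/ and /ʐ/ are both fricatives), so this form is consistent with the same rule.
Since the segment that changes precedes the conditioning segment, the assimilation is regressive.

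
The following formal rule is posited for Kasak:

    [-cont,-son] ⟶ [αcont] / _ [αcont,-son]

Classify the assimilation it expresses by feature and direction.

regressive manner assimilation

The rule copies [cont] (continuancy) from the environment onto the target stops; since [±cont] encodes the stop/fricative manner contrast, the assimilating dimension is manner.
The conditioning segment sits to the right of the focus bar, meaning the trigger follows the segment that changes — regressive assimilation.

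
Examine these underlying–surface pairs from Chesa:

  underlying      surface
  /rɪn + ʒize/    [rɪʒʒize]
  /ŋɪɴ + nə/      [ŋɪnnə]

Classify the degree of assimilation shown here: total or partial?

The segment that alternates is /n/, which surfaces as [ʒ] when adjacent to /ʒ/.
The output [ʒ] is identical to the trigger /ʒ/ — every feature (place, manner, voicing) has been copied — so this is total assimilation.
The other form behaves the same way: /ɴ/ → [n] before /n/ — in each case the output is a copy of the following consonant.

total assimilation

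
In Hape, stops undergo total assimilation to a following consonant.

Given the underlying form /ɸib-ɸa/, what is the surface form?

/b/ is the segment targeted by the rule; it sits immediately before /ɸ/, so it assimilates completely and surfaces as [ɸ].

[ɸiɸɸa]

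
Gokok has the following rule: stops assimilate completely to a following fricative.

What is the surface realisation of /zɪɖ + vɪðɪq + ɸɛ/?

[zɪvvɪðɪɸɸɛ]

/ɖ/ is the segment targeted by the rule; it sits immediately before /v/, so it assimilates completely and surfaces as [v].
At the second juncture, /q/ likewise becomes [ɸ] adjacent to /ɸ/.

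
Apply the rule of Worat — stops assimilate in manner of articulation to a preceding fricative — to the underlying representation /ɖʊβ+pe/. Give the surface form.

[ɖʊβɸe]

/p/ is a voiceless bilabial stop. The preceding trigger /β/ is a fricative, so /p/ must become a fricative as well.
The voiceless bilabial fricative is [ɸ], so /p/ → [ɸ].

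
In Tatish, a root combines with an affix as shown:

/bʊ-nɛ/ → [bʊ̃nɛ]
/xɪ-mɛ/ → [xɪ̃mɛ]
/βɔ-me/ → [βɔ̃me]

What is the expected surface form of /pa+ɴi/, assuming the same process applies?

The data show regressive nasality assimilation (vowel nasalisation): /ʊ/ → [ʊ̃] before /n/; /ɪ/ → [ɪ̃] before /m/; /ɔ/ → [ɔ̃] before /m/ — a vowel is nasalised by an immediately following nasal consonant.
The vowel /a/ is adjacent to the following nasal /ɴ/, so it acquires [+nasal] and surfaces as [ã].

[pãɴi]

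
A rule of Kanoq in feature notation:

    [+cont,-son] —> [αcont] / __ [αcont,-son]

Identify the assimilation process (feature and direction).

regressive manner assimilation

The rule copies [cont] (continuancy) from the environment onto the target fricatives; since [±cont] encodes the stop/fricative manner contrast, the assimilating dimension is manner.
The conditioning segment sits to the right of the focus bar, meaning the trigger follows the segment that changes — regressive assimilation.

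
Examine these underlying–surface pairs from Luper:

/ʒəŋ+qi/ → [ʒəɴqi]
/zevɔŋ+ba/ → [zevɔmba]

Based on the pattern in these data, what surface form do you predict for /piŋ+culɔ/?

[piɲculɔ]

The data show regressive place assimilation: /ŋ/ → [ɴ] before /q/; /ŋ/ → [m] before /b/. In each pair only place changes, matching the following consonant, while manner and voice stay constant.
/ŋ/ is a voiced velar nasal. The following trigger /c/ is palatal, so /ŋ/ must become palatal as well.
The voiced palatal nasal is [ɲ], so /ŋ/ → [ɲ].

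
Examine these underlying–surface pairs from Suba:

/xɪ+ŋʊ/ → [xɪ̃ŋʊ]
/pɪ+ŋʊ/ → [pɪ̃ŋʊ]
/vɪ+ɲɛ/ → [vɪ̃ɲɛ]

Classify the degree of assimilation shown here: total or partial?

The vowel /ɪ/ surfaces as nasalised [ɪ̃] next to the following nasal /ŋ/ — it has acquired the [+nasal] feature of its neighbour.
The other form shows the same pattern: /ɪ/ → [ɪ̃] before /ɲ/ — each time a vowel is nasalised next to a following nasal.

partial assimilation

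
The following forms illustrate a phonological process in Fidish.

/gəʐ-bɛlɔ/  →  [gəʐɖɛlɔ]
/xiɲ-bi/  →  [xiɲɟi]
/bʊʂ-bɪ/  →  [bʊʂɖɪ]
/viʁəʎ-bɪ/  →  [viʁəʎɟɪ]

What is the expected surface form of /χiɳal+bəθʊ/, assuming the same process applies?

The data show progressive place assimilation: /b/ → [ɖ] after /ʐ/; /b/ → [ɟ] after /ɲ/; /b/ → [ɖ] after /ʂ/; /b/ → [ɟ] after /ʎ/. In each pair only place changes, matching the preceding consonant, while manner and voice stay constant.
/b/ is a voiced bilabial stop. The preceding trigger /l/ is alveolar, so /b/ must become alveolar as well.
A voiced alveolar stop is [d], so the surface segment is [d].

[χiɳaldəθʊ]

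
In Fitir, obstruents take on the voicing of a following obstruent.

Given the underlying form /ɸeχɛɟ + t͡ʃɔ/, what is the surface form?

[ɸeχɛct͡ʃɔ]

/ɟ/ is a voiced palatal stop. The following trigger /t͡ʃ/ is voiceless, so /ɟ/ must become voiceless as well.
Changing only its voicing to voiceless gives [c] — the voiceless palatal stop.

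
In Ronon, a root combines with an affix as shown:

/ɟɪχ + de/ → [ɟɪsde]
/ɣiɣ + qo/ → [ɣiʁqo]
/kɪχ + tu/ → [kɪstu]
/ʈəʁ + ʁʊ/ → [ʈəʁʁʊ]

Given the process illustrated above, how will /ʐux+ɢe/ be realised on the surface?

The data show regressive place assimilation: /χ/ → [s] before /d/; /ɣ/ → [ʁ] before /q/; /χ/ → [s] before /t/. In each pair only place changes, matching the following consonant, while manner and voice stay constant.
Nothing changes in [ʈəʁʁʊ]: there the adjacent consonants already agree in place (/ʁ/ and /ʁ/ are both uvular), so this form is consistent with the same rule.
/x/ is a voiceless velar fricative. The following trigger /ɢ/ is uvular, so /x/ must become uvular as well.
Changing only its place to uvular gives [χ] — the voiceless uvular fricative.

[ʐuχɢe]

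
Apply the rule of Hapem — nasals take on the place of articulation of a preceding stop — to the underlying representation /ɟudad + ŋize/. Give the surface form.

The rule targets /ŋ/ (voiced velar nasal), which sits after the trigger /d/ (alveolar).
The voiced alveolar nasal is [n], so /ŋ/ → [n].

[ɟudadnize]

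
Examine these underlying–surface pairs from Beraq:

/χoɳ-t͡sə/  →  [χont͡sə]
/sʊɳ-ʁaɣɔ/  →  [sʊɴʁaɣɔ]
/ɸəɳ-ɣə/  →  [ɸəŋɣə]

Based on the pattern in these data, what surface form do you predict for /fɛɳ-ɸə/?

The data show regressive place assimilation: /ɳ/ → [n] before /t͡s/; /ɳ/ → [ɴ] before /ʁ/; /ɳ/ → [ŋ] before /ɣ/. In each pair only place changes, matching the following consonant, while manner and voice stay constant.
The rule targets /ɳ/ (voiced retroflex nasal), which sits before the trigger /ɸ/ (bilabial).
The voiced bilabial nasal is [m], so /ɳ/ → [m].

[fɛmɸə]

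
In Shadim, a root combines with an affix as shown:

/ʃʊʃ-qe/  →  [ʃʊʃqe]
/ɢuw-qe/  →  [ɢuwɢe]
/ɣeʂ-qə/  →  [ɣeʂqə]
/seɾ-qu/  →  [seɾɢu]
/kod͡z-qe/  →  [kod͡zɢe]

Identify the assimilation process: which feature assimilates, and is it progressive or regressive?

The segment that alternates is /q/, which surfaces as [ɢ] when adjacent to /w/.
The change voiceless → voiced matches the voicing of the preceding /w/, identifying this as voicing assimilation.
Place and manner are unchanged, so the assimilation is partial, not total.
The other alternating forms pattern the same way: /q/ → [ɢ] after /ɾ/ (voiceless → voiced, matching voiced); /q/ → [ɢ] after /d͡z/ (voiceless → voiced, matching voiced) — only voicing changes, and always toward the preceding segment.
No alternation appears in [ʃʊʃqe], [ɣeʂqə]: there the adjacent consonants already agree in voicing (/q/ and /ʃ/ are both voiceless; /q/ and /ʂ/ are both voiceless), so these forms are consistent with the same rule.
The trigger is the preceding segment, so the direction is progressive (perseverative).

progressive voicing assimilation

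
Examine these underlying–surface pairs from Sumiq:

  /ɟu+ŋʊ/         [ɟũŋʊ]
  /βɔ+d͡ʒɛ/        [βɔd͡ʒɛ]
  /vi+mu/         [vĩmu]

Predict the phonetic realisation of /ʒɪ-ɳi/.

[ʒɪ̃ɳi]

The data show regressive nasality assimilation (vowel nasalisation): /u/ → [ũ] before /ŋ/; /i/ → [ĩ] before /m/ — a vowel is nasalised by an immediately following nasal consonant.
No change occurs in [βɔd͡ʒɛ] because the vowel at the boundary is adjacent to an oral consonant, not a nasal (/ɔ/ next to /d͡ʒ/).
/ɪ/ sits next to the nasal /ɳ/ and is therefore nasalised to [ɪ̃].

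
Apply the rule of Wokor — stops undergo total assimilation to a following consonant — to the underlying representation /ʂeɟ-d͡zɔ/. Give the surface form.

/ɟ/ is the segment targeted by the rule; it sits immediately before /d͡z/, so it assimilates completely and surfaces as [d͡z].

[ʂed͡zd͡zɔ]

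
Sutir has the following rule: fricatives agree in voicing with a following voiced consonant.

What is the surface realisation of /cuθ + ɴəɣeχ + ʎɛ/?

[cuðɴəɣeʁʎɛ]

The rule targets /θ/ (voiceless dental fricative), which sits before the trigger /ɴ/ (voiced).
A voiced dental fricative is [ð], so the surface segment is [ð].
The same rule applies at the second boundary: /χ/ → [ʁ] next to /ʎ/.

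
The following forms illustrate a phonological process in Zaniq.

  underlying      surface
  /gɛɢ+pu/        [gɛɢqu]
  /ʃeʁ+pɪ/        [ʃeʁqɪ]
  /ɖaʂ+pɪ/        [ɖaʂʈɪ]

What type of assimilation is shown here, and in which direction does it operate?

Comparing underlying and surface forms, /p/ → [q] is the alternation; the neighbouring /ɢ/ is constant.
/p/ is bilabial while /ɢ/ is uvular; the output [q] is uvular, matching the trigger — so the feature that spreads is place.
Manner and voice are unchanged, so the assimilation is partial, not total.
The other alternating forms pattern the same way: /p/ → [q] after /ʁ/ (bilabial → uvular, matching uvular); /p/ → [ʈ] after /ʂ/ (bilabial → retroflex, matching retroflex) — only place changes, and always toward the preceding segment.
Since the segment that changes follows the conditioning segment, the assimilation is progressive.

progressive place assimilation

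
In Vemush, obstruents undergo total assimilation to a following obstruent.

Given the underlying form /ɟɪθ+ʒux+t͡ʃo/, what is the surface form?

/θ/ is the segment targeted by the rule; it sits immediately before /ʒ/, so it assimilates completely and surfaces as [ʒ].
At the second juncture, /x/ likewise becomes [t͡ʃ] adjacent to /t͡ʃ/.

[ɟɪʒʒut͡ʃt͡ʃo]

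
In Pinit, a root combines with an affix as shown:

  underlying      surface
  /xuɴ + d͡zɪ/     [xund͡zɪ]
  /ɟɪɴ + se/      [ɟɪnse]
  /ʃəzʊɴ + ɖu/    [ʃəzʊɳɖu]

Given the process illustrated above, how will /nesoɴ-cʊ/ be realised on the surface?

[nesoɲcʊ]

The data show regressive place assimilation: /ɴ/ → [n] before /d͡z/; /ɴ/ → [n] before /s/; /ɴ/ → [ɳ] before /ɖ/. In each pair only place changes, matching the following consonant, while manner and voice stay constant.
/ɴ/ is a voiced uvular nasal. The following trigger /c/ is palatal, so /ɴ/ must become palatal as well.
The voiced palatal nasal is [ɲ], so /ɴ/ → [ɲ].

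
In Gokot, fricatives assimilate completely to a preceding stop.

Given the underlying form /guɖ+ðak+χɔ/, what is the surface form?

/ð/ is the segment targeted by the rule; it sits immediately after /ɖ/, so it assimilates completely and surfaces as [ɖ].
The same rule applies at the second boundary: /χ/ → [k] next to /k/.

[guɖɖakkɔ]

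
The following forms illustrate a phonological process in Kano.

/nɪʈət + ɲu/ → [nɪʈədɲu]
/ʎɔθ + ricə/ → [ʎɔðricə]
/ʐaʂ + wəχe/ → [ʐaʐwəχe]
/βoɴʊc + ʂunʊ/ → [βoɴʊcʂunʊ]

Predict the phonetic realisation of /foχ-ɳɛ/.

[foʁɳɛ]

The data show regressive voicing assimilation: /t/ → [d] before /ɲ/; /θ/ → [ð] before /r/; /ʂ/ → [ʐ] before /w/. In each pair only voicing changes, matching the following consonant, while place and manner stay constant.
Nothing changes in [βoɴʊcʂunʊ]: there the adjacent consonants already agree in voicing (/c/ and /ʂ/ are both voiceless), so this form is consistent with the same rule.
The rule targets /χ/ (voiceless uvular fricative), which sits before the trigger /ɳ/ (voiced).
Changing only its voicing to voiced gives [ʁ] — the voiced uvular fricative.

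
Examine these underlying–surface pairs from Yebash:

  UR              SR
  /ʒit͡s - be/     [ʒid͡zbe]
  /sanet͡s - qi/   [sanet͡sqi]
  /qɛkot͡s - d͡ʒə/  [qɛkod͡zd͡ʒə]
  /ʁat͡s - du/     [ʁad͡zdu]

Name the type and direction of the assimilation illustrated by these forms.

The segment that alternates is /t͡s/, which surfaces as [d͡z] when adjacent to /b/.
/t͡s/ is voiceless while /b/ is voiced; the output [d͡z] is voiced, matching the trigger — so the feature that spreads is voicing.
Place and manner are unchanged, so the assimilation is partial, not total.
Checking the remaining alternations: /t͡s/ → [d͡z] before /d͡ʒ/ (voiceless → voiced, matching voiced); /t͡s/ → [d͡z] before /d/ (voiceless → voiced, matching voiced) — only voicing changes, and always toward the following segment.
No alternation appears in [sanet͡sqi]: there the adjacent consonants already agree in voicing (/t͡s/ and /q/ are both voiceless), so this form is consistent with the same rule.
Since the segment that changes precedes the conditioning segment, the assimilation is regressive.

regressive voicing assimilation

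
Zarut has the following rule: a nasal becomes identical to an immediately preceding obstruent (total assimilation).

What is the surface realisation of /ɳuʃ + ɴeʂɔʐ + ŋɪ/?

[ɳuʃʃeʂɔʐʐɪ]

/ɴ/ is the segment targeted by the rule; it sits immediately after /ʃ/, so it assimilates completely and surfaces as [ʃ].
The same rule applies at the second boundary: /ŋ/ → [ʐ] next to /ʐ/.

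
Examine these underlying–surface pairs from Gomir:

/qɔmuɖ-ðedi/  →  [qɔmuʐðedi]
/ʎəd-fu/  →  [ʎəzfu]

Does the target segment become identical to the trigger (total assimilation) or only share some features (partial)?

Comparing underlying and surface forms, /ɖ/ → [ʐ] is the alternation; the neighbouring /ð/ is constant.
/ɖ/ is a stop while /ð/ is a fricative; the output [ʐ] is a fricative, matching the trigger — so the feature that spreads is manner.
Place and voice are unchanged, so the assimilation is partial, not total.
The same holds elsewhere in the data: /d/ → [z] before /f/ (stop → fricative, matching a fricative) — only manner changes, and always toward the following segment.

partial assimilation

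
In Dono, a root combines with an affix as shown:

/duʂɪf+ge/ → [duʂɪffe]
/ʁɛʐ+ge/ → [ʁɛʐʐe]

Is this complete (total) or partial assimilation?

Comparing underlying and surface forms, /g/ → [f] is the alternation; the neighbouring /f/ is constant.
The output [f] is identical to the trigger /f/ — every feature (place, manner, voicing) has been copied — so this is total assimilation.
The other form behaves the same way: /g/ → [ʐ] after /ʐ/ — in each case the output is a copy of the preceding consonant.

total assimilation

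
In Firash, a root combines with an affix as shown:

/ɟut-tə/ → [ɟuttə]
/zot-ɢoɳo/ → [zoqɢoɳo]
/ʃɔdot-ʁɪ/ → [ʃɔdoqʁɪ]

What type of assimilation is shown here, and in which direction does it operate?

regressive place assimilation

The segment that alternates is /t/, which surfaces as [q] when adjacent to /ɢ/.
/t/ is alveolar while /ɢ/ is uvular; the output [q] is uvular, matching the trigger — so the feature that spreads is place.
Manner and voice are unchanged, so the assimilation is partial, not total.
The same holds elsewhere in the data: /t/ → [q] before /ʁ/ (alveolar → uvular, matching uvular) — only place changes, and always toward the following segment.
Nothing changes in [ɟuttə]: there the adjacent consonants already agree in place (/t/ and /t/ are both alveolar), so this form is consistent with the same rule.
The trigger is the following segment, so the direction is regressive (anticipatory).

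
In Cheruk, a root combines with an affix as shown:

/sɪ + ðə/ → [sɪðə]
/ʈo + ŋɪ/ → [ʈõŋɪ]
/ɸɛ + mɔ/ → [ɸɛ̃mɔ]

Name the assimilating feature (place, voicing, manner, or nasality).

The vowel /o/ surfaces as nasalised [õ] next to the following nasal /ŋ/ — it has acquired the [+nasal] feature of its neighbour.
Likewise in the remaining data: /ɛ/ → [ɛ̃] before /m/ — each time a vowel is nasalised next to a following nasal.
No change occurs in [sɪðə] because the vowel at the boundary is adjacent to an oral consonant, not a nasal (/ɪ/ next to /ð/).

nasality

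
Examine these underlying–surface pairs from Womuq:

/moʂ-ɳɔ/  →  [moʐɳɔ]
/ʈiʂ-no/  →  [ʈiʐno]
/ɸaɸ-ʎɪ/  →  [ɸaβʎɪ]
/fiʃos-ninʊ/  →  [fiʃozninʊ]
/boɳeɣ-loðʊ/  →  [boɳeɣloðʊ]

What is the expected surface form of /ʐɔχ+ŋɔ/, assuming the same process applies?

[ʐɔʁŋɔ]

The data show regressive voicing assimilation: /ʂ/ → [ʐ] before /ɳ/; /ʂ/ → [ʐ] before /n/; /ɸ/ → [β] before /ʎ/; /s/ → [z] before /n/. In each pair only voicing changes, matching the following consonant, while place and manner stay constant.
Nothing changes in [boɳeɣloðʊ]: there the adjacent consonants already agree in voicing (/ɣ/ and /l/ are both voiced), so this form is consistent with the same rule.
/χ/ is a voiceless uvular fricative. The following trigger /ŋ/ is voiced, so /χ/ must become voiced as well.
Changing only its voicing to voiced gives [ʁ] — the voiced uvular fricative.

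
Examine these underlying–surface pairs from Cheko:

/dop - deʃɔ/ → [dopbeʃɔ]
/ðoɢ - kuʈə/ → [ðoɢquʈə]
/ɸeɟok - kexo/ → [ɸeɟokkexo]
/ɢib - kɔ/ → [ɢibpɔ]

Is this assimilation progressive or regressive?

progressive

Comparing underlying and surface forms, /d/ → [b] is the alternation; the neighbouring /p/ is constant.
The change alveolar → bilabial matches the place of the preceding /p/, identifying this as place assimilation.
The other alternating forms pattern the same way: /k/ → [q] after /ɢ/ (velar → uvular, matching uvular); /k/ → [p] after /b/ (velar → bilabial, matching bilabial) — only place changes, and always toward the preceding segment.
Nothing changes in [ɸeɟokkexo]: there the adjacent consonants already agree in place (/k/ and /k/ are both velar), so this form is consistent with the same rule.
Since the segment that changes follows the conditioning segment, the assimilation is progressive.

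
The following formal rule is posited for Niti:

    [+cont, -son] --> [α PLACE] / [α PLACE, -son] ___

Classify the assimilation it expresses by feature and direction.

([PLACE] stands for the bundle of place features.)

The shared variable α links the value of the place features (abbreviated [PLACE]) on the target to the same value on the neighbouring segment, so place is the feature that assimilates.
The conditioning segment sits to the left of the focus bar, meaning the trigger precedes the segment that changes — progressive assimilation.

progressive place assimilation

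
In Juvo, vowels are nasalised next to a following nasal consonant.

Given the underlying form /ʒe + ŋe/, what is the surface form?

/e/ sits next to the nasal /ŋ/ and is therefore nasalised to [ẽ].

[ʒẽŋe]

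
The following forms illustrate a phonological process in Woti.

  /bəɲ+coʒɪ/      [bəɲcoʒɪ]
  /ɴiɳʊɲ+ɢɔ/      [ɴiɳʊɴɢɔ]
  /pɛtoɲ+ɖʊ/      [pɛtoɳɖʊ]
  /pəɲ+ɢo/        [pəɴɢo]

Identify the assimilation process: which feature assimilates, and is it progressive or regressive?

regressive place assimilation

Comparing underlying and surface forms, /ɲ/ → [ɴ] is the alternation; the neighbouring /ɢ/ is constant.
/ɲ/ is palatal while /ɢ/ is uvular; the output [ɴ] is uvular, matching the trigger — so the feature that spreads is place.
Manner and voice are unchanged, so the assimilation is partial, not total.
The other alternating form patterns the same way: /ɲ/ → [ɳ] before /ɖ/ (palatal → retroflex, matching retroflex) — only place changes, and always toward the following segment.
No alternation appears in [bəɲcoʒɪ]: there the adjacent consonants already agree in place (/ɲ/ and /c/ are both palatal), so this form is consistent with the same rule.
Since the segment that changes precedes the conditioning segment, the assimilation is regressive.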